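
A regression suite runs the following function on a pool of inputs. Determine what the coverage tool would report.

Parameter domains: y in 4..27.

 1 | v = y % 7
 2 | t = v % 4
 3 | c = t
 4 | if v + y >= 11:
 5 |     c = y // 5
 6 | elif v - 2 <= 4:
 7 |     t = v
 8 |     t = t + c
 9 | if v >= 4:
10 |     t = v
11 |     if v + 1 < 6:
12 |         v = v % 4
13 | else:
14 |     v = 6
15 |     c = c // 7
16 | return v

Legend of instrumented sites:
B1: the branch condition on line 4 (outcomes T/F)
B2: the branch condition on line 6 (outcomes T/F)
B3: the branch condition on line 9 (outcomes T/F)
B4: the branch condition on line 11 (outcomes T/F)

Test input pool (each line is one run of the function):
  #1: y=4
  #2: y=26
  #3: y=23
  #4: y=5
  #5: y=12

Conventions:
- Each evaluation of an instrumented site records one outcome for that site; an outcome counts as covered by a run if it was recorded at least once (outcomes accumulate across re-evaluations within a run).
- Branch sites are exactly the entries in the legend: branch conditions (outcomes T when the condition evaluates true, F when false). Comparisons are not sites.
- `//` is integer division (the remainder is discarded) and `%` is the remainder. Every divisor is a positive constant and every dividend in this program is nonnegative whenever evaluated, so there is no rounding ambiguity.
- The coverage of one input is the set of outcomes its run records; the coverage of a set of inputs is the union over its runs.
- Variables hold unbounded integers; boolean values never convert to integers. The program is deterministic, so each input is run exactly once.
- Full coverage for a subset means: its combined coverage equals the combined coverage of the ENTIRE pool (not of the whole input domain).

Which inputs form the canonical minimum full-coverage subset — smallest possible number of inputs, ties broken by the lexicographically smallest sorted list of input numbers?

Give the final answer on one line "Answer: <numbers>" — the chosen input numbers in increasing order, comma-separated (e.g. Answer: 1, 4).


#1 (y=4) -> B1->F, B2->T, B3->T, B4->T; covered: B1=F, B2=T, B3=T, B4=T
#2 (y=26) -> B1->T, B3->T, B4->F; covered: B1=T, B3=T, B4=F
#3 (y=23) -> B1->T, B3->F; covered: B1=T, B3=F
#4 (y=5) -> B1->F, B2->T, B3->T, B4->F; covered: B1=F, B2=T, B3=T, B4=F
#5 (y=12) -> B1->T, B3->T, B4->F; covered: B1=T, B3=T, B4=F
together the pool reaches 7 outcomes: B1=T, B1=F, B2=T, B3=T, B3=F, B4=T, B4=F
every size-1 subset falls short of the 7 outcomes (best: 4/7)
every size-2 subset falls short of the 7 outcomes (best: 6/7)
the canonical winner is {1, 2, 3}: size 3, full 7-outcome coverage, earliest index list among size-3 covers
Answer: 1, 2, 3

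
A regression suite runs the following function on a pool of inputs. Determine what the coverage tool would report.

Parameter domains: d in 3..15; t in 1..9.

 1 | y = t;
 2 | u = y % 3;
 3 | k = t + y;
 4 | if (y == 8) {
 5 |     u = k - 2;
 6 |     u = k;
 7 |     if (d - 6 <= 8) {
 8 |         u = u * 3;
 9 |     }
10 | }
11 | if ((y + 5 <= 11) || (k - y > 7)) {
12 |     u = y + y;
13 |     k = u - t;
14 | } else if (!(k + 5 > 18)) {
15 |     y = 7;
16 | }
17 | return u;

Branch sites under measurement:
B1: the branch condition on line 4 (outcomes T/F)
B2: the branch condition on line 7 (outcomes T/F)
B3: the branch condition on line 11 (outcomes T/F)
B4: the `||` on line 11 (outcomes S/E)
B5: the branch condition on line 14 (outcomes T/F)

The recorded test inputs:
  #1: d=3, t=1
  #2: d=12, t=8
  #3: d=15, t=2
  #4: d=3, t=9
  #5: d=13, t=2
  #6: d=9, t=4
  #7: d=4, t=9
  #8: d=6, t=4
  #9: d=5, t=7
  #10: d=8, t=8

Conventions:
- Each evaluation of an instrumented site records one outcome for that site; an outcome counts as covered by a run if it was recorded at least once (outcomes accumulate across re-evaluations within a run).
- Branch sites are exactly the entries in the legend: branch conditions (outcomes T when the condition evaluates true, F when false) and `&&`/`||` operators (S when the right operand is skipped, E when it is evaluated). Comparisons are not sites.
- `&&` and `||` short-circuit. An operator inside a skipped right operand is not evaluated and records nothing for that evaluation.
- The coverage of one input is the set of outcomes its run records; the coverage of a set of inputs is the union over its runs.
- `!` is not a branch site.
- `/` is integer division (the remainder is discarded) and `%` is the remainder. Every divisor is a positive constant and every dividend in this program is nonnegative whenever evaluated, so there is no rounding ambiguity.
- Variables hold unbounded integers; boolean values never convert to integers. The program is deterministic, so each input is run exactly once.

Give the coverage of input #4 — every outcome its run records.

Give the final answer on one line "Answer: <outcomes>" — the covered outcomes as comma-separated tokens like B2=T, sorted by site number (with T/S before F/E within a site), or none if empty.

Event log for input #4 (d=3, t=9):
  B1->F, B4->E, B3->T
collecting distinct outcomes: B1=F, B3=T, B4=E

Answer: B1=F, B3=T, B4=E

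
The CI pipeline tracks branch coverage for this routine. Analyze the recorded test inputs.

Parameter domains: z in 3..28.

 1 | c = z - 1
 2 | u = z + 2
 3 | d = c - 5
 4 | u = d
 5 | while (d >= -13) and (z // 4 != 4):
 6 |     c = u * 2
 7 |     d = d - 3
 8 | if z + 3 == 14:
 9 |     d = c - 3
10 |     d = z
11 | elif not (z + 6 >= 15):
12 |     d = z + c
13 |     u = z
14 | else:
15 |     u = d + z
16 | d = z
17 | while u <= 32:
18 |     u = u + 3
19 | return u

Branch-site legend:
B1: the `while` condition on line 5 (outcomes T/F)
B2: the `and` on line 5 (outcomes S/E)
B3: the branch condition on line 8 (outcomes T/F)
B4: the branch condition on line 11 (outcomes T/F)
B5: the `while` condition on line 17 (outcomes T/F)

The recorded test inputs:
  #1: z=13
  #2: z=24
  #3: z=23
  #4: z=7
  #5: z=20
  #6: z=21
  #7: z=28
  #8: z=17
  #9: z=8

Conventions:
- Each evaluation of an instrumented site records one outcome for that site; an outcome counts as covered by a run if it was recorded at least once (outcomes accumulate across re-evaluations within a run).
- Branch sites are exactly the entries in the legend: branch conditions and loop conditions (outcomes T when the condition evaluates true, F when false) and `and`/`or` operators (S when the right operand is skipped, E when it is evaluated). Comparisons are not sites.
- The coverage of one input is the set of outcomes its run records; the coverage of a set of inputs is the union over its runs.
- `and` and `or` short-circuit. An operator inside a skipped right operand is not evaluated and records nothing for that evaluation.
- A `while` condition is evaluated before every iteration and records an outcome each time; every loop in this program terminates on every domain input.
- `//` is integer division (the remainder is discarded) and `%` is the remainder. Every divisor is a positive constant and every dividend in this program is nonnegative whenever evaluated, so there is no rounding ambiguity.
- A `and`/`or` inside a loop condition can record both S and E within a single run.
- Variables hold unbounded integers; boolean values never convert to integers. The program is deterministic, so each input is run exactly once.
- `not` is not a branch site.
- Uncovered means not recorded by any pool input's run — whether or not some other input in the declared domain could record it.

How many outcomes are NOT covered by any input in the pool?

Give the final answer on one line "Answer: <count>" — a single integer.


input #1 (z=13): covers B1=T, B1=F, B2=S, B2=E, B3=F, B4=F, B5=T, B5=F
input #2 (z=24): covers B1=T, B1=F, B2=S, B2=E, B3=F, B4=F, B5=T, B5=F
input #3 (z=23): covers B1=T, B1=F, B2=S, B2=E, B3=F, B4=F, B5=T, B5=F
input #4 (z=7): covers B1=T, B1=F, B2=S, B2=E, B3=F, B4=T, B5=T, B5=F
input #5 (z=20): covers B1=T, B1=F, B2=S, B2=E, B3=F, B4=F, B5=T, B5=F
input #6 (z=21): covers B1=T, B1=F, B2=S, B2=E, B3=F, B4=F, B5=T, B5=F
input #7 (z=28): covers B1=T, B1=F, B2=S, B2=E, B3=F, B4=F, B5=T, B5=F
input #8 (z=17): covers B1=F, B2=E, B3=F, B4=F, B5=T, B5=F
input #9 (z=8): covers B1=T, B1=F, B2=S, B2=E, B3=F, B4=T, B5=T, B5=F
union over the pool: B1=T, B1=F, B2=S, B2=E, B3=F, B4=T, B4=F, B5=T, B5=F
uncovered (1 of 10): B3=T
Answer: 1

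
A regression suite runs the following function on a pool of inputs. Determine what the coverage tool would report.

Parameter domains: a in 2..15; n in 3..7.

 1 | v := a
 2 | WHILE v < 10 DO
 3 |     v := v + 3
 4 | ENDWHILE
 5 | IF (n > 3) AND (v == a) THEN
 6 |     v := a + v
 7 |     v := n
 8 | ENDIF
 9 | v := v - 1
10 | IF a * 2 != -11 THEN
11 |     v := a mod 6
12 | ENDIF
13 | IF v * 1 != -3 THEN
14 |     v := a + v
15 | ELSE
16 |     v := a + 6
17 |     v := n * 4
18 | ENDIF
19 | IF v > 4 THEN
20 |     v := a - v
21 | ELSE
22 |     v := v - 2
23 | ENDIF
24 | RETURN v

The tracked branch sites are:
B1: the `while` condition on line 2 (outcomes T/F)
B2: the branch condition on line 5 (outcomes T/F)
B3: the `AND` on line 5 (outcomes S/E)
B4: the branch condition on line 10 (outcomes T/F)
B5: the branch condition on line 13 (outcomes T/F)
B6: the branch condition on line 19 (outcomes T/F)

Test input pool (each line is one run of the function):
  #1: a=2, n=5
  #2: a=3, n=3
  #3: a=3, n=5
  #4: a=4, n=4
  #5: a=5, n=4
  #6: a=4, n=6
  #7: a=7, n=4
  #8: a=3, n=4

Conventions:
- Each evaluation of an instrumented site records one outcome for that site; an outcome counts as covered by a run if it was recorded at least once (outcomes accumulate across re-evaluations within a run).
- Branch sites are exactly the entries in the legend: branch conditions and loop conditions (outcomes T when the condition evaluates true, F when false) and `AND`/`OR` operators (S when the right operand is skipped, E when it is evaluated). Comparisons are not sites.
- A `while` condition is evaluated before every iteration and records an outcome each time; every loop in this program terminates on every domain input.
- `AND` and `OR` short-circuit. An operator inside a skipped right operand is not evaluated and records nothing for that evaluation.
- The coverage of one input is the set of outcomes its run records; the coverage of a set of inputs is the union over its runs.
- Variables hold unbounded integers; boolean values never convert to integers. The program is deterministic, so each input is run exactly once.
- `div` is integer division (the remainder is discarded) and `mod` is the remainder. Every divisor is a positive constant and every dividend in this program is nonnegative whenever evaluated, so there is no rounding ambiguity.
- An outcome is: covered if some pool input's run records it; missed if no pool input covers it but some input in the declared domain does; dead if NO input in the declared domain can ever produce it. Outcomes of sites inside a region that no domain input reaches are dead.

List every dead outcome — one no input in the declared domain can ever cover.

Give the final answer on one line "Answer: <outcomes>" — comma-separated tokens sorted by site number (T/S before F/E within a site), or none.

running all 70 domain inputs and tallying outcomes:
  B4=F: never recorded by any domain input -> dead
  B5=F: never recorded by any domain input -> dead
  reachable outcomes have witnesses, e.g. B1=T (e.g. a=2, n=3), B1=F (e.g. a=2, n=3), B2=T (e.g. a=10, n=4), B2=F (e.g. a=2, n=3)

Answer: B4=F, B5=F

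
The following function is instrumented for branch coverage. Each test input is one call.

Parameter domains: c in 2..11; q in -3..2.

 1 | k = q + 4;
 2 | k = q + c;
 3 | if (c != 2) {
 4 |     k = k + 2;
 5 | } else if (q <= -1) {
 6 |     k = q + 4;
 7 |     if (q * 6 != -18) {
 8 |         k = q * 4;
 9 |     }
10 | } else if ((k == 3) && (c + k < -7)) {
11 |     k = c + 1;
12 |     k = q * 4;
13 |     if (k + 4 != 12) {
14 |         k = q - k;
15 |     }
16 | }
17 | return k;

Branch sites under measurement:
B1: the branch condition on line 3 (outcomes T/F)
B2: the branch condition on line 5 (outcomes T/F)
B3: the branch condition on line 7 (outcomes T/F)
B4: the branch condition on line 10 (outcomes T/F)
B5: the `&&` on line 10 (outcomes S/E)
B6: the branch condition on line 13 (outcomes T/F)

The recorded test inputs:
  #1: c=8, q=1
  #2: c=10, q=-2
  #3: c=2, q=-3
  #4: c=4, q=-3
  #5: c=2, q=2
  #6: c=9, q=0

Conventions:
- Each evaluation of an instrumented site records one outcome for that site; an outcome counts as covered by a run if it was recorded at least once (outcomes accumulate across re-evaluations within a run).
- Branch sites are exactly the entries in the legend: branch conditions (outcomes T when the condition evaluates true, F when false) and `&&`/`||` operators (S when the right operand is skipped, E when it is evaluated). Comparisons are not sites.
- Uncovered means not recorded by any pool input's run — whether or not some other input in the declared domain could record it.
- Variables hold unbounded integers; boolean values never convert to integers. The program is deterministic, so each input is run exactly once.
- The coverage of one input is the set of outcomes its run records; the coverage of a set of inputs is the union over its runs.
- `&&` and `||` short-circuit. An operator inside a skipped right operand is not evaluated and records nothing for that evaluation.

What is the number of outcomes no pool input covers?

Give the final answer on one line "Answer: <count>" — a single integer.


#1 (c=8, q=1) -> B1->T; covered: B1=T
#2 (c=10, q=-2) -> B1->T; covered: B1=T
#3 (c=2, q=-3) -> B1->F, B2->T, B3->F; covered: B1=F, B2=T, B3=F
#4 (c=4, q=-3) -> B1->T; covered: B1=T
#5 (c=2, q=2) -> B1->F, B2->F, B5->S, B4->F; covered: B1=F, B2=F, B4=F, B5=S
#6 (c=9, q=0) -> B1->T; covered: B1=T
union over the pool: B1=T, B1=F, B2=T, B2=F, B3=F, B4=F, B5=S
uncovered (5 of 12): B3=T, B4=T, B5=E, B6=T, B6=F
Answer: 5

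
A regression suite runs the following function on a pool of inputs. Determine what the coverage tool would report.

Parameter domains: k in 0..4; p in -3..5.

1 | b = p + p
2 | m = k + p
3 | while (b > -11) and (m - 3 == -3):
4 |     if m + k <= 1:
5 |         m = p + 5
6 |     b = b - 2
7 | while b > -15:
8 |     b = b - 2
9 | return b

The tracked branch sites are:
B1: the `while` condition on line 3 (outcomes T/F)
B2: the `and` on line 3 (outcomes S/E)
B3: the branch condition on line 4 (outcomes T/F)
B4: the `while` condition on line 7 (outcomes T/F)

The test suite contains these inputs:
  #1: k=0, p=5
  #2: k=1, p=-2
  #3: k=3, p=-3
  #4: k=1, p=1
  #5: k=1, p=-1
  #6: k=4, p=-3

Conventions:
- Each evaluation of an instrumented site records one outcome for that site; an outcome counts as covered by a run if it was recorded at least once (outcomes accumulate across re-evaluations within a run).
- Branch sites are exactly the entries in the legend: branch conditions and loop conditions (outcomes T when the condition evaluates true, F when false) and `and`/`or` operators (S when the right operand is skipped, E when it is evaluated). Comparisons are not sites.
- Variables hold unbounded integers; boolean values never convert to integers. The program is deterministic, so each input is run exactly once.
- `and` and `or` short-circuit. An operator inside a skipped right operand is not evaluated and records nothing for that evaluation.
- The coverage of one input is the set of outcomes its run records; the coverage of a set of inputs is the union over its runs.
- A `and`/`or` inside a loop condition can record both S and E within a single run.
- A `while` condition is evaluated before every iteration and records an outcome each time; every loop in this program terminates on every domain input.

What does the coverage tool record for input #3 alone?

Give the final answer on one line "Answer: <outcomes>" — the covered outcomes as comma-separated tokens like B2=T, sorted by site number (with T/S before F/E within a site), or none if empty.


Running input #3 (k=3, p=-3), event by event:
  B2->E, B1->T, B3->F, B2->E, B1->T, B3->F, B2->E, B1->T, B3->F, B2->S
  B1->F, B4->T, B4->T, B4->F
deduplicating events, the covered set is: B1=T, B1=F, B2=S, B2=E, B3=F, B4=T, B4=F
Answer: B1=T, B1=F, B2=S, B2=E, B3=F, B4=T, B4=F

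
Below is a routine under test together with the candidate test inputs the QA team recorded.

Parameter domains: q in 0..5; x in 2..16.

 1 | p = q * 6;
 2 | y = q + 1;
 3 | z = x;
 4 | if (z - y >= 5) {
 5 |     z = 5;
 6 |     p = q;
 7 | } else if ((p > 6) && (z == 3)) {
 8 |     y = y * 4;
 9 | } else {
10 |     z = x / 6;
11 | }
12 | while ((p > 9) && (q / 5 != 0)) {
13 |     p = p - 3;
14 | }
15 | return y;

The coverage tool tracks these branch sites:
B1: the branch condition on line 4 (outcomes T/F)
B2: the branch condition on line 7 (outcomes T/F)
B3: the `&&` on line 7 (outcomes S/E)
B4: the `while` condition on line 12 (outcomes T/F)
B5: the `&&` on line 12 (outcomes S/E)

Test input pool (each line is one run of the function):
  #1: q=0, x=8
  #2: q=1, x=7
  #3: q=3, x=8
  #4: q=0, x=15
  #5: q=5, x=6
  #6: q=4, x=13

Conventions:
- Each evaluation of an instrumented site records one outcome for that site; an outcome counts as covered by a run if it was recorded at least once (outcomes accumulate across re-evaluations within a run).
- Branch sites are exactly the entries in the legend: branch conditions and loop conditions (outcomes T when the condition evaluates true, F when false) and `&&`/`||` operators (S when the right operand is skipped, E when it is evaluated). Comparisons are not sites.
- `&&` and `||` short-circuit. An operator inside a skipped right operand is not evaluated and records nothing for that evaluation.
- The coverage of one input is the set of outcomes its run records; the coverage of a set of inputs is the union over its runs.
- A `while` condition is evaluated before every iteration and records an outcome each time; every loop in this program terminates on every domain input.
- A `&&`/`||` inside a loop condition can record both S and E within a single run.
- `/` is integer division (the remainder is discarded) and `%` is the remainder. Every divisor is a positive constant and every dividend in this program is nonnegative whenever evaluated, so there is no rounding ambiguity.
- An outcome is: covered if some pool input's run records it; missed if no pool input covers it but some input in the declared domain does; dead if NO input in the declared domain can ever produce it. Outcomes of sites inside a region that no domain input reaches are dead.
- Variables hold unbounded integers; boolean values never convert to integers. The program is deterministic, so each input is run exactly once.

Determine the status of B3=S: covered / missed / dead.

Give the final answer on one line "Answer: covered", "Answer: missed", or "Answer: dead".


no pool input records B3=S
but domain input (q=0, x=2) does record it -> reachable, so missed
Answer: missed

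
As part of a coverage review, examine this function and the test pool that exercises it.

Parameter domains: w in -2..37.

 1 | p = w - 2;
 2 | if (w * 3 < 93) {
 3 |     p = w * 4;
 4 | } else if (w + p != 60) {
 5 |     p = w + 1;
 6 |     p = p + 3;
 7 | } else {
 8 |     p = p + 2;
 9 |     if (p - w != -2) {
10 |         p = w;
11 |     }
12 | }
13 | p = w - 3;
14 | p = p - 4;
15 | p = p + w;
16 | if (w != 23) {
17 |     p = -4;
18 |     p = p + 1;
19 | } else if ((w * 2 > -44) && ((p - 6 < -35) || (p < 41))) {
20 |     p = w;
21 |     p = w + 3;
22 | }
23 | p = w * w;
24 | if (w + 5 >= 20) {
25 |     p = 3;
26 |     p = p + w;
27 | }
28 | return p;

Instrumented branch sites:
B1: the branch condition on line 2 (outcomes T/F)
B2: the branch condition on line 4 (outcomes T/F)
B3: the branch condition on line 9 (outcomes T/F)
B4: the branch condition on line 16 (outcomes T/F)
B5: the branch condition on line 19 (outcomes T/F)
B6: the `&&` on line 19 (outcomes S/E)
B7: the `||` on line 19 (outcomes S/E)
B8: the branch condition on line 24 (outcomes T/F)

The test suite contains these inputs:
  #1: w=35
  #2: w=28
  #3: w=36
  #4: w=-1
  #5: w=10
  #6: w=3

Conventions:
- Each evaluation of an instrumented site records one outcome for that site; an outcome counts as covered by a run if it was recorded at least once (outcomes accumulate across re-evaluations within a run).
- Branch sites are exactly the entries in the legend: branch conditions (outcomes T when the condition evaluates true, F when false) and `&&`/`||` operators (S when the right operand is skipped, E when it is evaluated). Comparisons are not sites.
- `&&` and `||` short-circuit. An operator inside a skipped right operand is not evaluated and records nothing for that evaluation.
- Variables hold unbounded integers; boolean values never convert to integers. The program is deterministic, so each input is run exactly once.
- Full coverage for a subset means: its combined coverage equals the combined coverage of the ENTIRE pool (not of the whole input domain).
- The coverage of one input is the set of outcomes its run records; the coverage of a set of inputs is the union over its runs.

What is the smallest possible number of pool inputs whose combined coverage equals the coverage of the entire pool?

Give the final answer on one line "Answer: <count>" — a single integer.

test 1 (w=35) hits B1=F, B2=T, B4=T, B8=T
test 2 (w=28) hits B1=T, B4=T, B8=T
test 3 (w=36) hits B1=F, B2=T, B4=T, B8=T
test 4 (w=-1) hits B1=T, B4=T, B8=F
test 5 (w=10) hits B1=T, B4=T, B8=F
test 6 (w=3) hits B1=T, B4=T, B8=F
the full pool covers 6 outcomes: B1=T, B1=F, B2=T, B4=T, B8=T, B8=F
no size-1 subset reaches all 6 outcomes (best union: 4/6)
size 2: inputs {1, 4} cover all 6 outcomes, and no lexicographically smaller subset of this size does

Answer: 2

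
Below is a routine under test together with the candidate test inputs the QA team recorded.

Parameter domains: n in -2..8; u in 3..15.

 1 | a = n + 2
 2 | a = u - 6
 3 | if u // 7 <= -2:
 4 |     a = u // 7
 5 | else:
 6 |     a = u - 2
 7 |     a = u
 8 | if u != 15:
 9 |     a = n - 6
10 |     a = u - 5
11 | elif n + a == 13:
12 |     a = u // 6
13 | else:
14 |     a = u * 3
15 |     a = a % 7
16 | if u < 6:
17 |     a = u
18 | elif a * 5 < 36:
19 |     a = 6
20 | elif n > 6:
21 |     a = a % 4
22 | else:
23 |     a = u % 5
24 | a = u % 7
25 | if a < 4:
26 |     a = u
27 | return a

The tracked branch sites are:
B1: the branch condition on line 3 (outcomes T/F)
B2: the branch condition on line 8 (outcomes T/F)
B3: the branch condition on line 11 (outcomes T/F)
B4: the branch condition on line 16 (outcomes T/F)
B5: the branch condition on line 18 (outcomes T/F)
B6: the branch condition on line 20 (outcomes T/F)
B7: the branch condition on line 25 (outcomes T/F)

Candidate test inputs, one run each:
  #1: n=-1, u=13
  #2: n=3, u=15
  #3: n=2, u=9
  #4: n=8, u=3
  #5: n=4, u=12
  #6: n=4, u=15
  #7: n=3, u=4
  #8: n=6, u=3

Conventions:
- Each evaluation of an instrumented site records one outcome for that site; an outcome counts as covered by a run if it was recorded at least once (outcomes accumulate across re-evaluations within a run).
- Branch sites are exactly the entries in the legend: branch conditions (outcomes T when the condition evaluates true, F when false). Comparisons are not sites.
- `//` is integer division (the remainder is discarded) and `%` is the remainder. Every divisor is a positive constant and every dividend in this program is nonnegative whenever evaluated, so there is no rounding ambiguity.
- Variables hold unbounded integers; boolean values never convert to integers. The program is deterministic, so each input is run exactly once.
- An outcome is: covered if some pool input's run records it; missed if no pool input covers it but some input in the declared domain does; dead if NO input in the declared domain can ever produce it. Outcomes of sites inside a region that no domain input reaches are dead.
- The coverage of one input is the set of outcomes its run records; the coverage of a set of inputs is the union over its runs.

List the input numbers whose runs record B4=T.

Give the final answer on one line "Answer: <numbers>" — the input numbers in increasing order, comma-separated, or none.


input #1 (n=-1, u=13): misses B4=T
input #2 (n=3, u=15): misses B4=T
input #3 (n=2, u=9): misses B4=T
input #4 (n=8, u=3): covers B4=T
input #5 (n=4, u=12): misses B4=T
input #6 (n=4, u=15): misses B4=T
input #7 (n=3, u=4): covers B4=T
input #8 (n=6, u=3): covers B4=T
Answer: 4, 7, 8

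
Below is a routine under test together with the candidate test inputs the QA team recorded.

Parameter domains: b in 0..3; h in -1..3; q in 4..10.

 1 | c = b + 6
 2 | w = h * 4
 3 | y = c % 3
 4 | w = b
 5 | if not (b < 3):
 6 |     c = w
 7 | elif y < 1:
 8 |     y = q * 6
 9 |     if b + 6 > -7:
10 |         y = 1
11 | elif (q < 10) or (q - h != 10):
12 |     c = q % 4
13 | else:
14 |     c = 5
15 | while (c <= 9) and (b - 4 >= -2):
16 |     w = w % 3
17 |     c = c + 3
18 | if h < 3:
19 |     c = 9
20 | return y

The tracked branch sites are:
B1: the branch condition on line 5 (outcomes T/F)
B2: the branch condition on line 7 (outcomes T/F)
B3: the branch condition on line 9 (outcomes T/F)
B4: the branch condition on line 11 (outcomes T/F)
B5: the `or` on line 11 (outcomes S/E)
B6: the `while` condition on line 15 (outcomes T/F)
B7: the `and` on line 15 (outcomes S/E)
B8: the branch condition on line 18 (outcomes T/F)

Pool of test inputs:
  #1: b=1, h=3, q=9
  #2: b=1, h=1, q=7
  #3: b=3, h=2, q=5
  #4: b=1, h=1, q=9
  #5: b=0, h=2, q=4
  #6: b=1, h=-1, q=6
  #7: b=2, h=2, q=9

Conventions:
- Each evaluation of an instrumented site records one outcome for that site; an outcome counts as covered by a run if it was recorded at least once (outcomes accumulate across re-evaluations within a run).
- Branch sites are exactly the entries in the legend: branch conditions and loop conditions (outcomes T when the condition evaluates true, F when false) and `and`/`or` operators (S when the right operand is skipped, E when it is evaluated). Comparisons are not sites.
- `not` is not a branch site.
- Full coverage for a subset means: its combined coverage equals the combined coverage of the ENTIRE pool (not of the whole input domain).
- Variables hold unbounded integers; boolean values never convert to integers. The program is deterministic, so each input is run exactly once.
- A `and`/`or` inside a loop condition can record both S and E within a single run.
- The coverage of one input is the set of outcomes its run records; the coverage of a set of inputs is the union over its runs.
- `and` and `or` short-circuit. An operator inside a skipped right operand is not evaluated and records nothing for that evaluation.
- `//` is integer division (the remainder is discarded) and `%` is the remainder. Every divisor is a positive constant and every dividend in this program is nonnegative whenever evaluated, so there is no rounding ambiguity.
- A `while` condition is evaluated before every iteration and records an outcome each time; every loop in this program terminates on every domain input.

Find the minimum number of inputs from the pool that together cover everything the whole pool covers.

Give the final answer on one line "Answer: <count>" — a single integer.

run #1 (b=1, h=3, q=9) runs B1->F, B2->F, B5->S, B4->T, B7->E, B6->F, B8->F; records B1=F, B2=F, B4=T, B5=S, B6=F, B7=E, B8=F
run #2 (b=1, h=1, q=7) runs B1->F, B2->F, B5->S, B4->T, B7->E, B6->F, B8->T; records B1=F, B2=F, B4=T, B5=S, B6=F, B7=E, B8=T
run #3 (b=3, h=2, q=5) runs B1->T, B7->E, B6->T, B7->E, B6->T, B7->E, B6->T, B7->S, B6->F, B8->T; records B1=T, B6=T, B6=F, B7=S, B7=E, B8=T
run #4 (b=1, h=1, q=9) runs B1->F, B2->F, B5->S, B4->T, B7->E, B6->F, B8->T; records B1=F, B2=F, B4=T, B5=S, B6=F, B7=E, B8=T
run #5 (b=0, h=2, q=4) runs B1->F, B2->T, B3->T, B7->E, B6->F, B8->T; records B1=F, B2=T, B3=T, B6=F, B7=E, B8=T
run #6 (b=1, h=-1, q=6) runs B1->F, B2->F, B5->S, B4->T, B7->E, B6->F, B8->T; records B1=F, B2=F, B4=T, B5=S, B6=F, B7=E, B8=T
run #7 (b=2, h=2, q=9) runs B1->F, B2->F, B5->S, B4->T, B7->E, B6->T, B7->E, B6->T, B7->E, B6->T, B7->S, B6->F, B8->T; records B1=F, B2=F, B4=T, B5=S, B6=T, B6=F, B7=S, B7=E, B8=T
union over all inputs: B1=T, B1=F, B2=T, B2=F, B3=T, B4=T, B5=S, B6=T, B6=F, B7=S, B7=E, B8=T, B8=F (13 outcomes)
no size-1 subset reaches all 13 outcomes (best union: 9/13)
no size-2 subset reaches all 13 outcomes (best union: 11/13)
the canonical winner is {1, 3, 5}: size 3, full 13-outcome coverage, earliest index list among size-3 covers

Answer: 3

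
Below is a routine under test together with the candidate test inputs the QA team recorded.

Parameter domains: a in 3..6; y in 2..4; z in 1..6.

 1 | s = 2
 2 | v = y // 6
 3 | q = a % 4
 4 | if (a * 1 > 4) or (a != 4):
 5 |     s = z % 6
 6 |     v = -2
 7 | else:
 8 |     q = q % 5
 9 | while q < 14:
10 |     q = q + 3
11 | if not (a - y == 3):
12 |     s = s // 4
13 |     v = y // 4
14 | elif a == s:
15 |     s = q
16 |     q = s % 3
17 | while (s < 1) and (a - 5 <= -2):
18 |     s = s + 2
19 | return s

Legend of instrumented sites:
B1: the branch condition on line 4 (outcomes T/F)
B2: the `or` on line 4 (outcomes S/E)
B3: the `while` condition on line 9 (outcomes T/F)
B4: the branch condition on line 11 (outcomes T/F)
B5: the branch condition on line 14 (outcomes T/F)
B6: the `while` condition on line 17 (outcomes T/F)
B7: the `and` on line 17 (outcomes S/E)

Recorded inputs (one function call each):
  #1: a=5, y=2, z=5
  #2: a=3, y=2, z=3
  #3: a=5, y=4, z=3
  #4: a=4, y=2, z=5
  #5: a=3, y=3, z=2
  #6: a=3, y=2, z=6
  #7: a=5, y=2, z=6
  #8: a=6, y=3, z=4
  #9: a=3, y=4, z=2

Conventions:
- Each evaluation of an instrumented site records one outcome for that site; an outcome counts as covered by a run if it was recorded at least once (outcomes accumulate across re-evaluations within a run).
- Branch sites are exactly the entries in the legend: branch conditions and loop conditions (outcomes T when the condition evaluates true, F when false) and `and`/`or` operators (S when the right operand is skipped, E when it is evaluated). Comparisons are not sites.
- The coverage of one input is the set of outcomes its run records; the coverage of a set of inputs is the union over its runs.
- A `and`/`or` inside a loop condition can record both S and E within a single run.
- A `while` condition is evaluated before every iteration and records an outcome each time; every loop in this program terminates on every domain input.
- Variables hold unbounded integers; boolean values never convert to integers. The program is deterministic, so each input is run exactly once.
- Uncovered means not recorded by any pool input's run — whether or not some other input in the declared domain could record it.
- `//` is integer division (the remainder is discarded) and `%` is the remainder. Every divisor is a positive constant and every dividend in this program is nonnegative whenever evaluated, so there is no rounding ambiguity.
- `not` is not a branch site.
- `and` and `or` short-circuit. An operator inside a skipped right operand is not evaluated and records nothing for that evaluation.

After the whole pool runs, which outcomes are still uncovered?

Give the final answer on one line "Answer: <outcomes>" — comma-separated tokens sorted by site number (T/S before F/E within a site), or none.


#1 (a=5, y=2, z=5) -> B2->S, B1->T, B3->T, B3->T, B3->T, B3->T, B3->T, B3->F, B4->F, B5->T, B7->S, B6->F; covered: B1=T, B2=S, B3=T, B3=F, B4=F, B5=T, B6=F, B7=S
#2 (a=3, y=2, z=3) -> B2->E, B1->T, B3->T, B3->T, B3->T, B3->T, B3->F, B4->T, B7->E, B6->T, B7->S, B6->F; covered: B1=T, B2=E, B3=T, B3=F, B4=T, B6=T, B6=F, B7=S, B7=E
#3 (a=5, y=4, z=3) -> B2->S, B1->T, B3->T, B3->T, B3->T, B3->T, B3->T, B3->F, B4->T, B7->E, B6->F; covered: B1=T, B2=S, B3=T, B3=F, B4=T, B6=F, B7=E
#4 (a=4, y=2, z=5) -> B2->E, B1->F, B3->T, B3->T, B3->T, B3->T, B3->T, B3->F, B4->T, B7->E, B6->F; covered: B1=F, B2=E, B3=T, B3=F, B4=T, B6=F, B7=E
#5 (a=3, y=3, z=2) -> B2->E, B1->T, B3->T, B3->T, B3->T, B3->T, B3->F, B4->T, B7->E, B6->T, B7->S, B6->F; covered: B1=T, B2=E, B3=T, B3=F, B4=T, B6=T, B6=F, B7=S, B7=E
#6 (a=3, y=2, z=6) -> B2->E, B1->T, B3->T, B3->T, B3->T, B3->T, B3->F, B4->T, B7->E, B6->T, B7->S, B6->F; covered: B1=T, B2=E, B3=T, B3=F, B4=T, B6=T, B6=F, B7=S, B7=E
#7 (a=5, y=2, z=6) -> B2->S, B1->T, B3->T, B3->T, B3->T, B3->T, B3->T, B3->F, B4->F, B5->F, B7->E, B6->F; covered: B1=T, B2=S, B3=T, B3=F, B4=F, B5=F, B6=F, B7=E
#8 (a=6, y=3, z=4) -> B2->S, B1->T, B3->T, B3->T, B3->T, B3->T, B3->F, B4->F, B5->F, B7->S, B6->F; covered: B1=T, B2=S, B3=T, B3=F, B4=F, B5=F, B6=F, B7=S
#9 (a=3, y=4, z=2) -> B2->E, B1->T, B3->T, B3->T, B3->T, B3->T, B3->F, B4->T, B7->E, B6->T, B7->S, B6->F; covered: B1=T, B2=E, B3=T, B3=F, B4=T, B6=T, B6=F, B7=S, B7=E
union over the pool: B1=T, B1=F, B2=S, B2=E, B3=T, B3=F, B4=T, B4=F, B5=T, B5=F, B6=T, B6=F, B7=S, B7=E
uncovered (0 of 14): none
Answer: none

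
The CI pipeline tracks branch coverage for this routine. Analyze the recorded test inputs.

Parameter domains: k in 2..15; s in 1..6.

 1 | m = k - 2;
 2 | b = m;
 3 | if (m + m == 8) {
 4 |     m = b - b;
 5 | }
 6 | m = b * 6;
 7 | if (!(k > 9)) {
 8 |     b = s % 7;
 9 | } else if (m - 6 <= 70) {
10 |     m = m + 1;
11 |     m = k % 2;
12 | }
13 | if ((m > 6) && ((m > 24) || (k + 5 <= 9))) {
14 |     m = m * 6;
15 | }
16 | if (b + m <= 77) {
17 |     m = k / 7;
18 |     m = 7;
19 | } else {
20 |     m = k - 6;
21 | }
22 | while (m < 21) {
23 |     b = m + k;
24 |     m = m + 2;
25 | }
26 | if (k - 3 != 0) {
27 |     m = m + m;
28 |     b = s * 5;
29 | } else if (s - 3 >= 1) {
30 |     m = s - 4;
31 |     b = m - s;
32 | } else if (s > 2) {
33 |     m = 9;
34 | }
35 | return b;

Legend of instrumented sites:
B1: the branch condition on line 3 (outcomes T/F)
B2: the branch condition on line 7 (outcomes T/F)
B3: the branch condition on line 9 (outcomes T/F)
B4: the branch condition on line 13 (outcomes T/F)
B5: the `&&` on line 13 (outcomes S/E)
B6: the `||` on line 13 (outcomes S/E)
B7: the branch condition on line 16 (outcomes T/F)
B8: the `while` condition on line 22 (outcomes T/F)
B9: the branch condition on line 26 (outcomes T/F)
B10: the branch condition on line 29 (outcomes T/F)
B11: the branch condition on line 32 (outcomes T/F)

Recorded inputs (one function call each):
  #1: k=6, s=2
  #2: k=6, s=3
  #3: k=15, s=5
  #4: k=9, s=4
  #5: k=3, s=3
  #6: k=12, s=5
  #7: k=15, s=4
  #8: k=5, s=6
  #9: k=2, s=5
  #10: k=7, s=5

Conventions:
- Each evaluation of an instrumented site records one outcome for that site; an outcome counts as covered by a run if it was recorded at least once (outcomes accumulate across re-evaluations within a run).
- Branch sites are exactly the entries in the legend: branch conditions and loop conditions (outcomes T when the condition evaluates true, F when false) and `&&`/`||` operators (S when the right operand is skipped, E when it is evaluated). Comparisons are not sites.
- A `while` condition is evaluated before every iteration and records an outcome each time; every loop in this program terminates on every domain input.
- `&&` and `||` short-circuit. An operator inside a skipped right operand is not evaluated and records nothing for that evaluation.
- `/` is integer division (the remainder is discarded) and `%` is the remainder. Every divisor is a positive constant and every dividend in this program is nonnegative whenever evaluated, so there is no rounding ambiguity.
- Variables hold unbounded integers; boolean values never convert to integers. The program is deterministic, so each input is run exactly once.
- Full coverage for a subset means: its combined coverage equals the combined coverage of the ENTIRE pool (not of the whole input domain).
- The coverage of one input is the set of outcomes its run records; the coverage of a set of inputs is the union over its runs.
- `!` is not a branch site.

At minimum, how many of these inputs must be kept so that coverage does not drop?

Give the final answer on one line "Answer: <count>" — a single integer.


#1 (k=6, s=2) -> covered: B1=T, B2=T, B4=F, B5=E, B6=E, B7=T, B8=T, B8=F, B9=T
#2 (k=6, s=3) -> covered: B1=T, B2=T, B4=F, B5=E, B6=E, B7=T, B8=T, B8=F, B9=T
#3 (k=15, s=5) -> covered: B1=F, B2=F, B3=F, B4=T, B5=E, B6=S, B7=F, B8=T, B8=F, B9=T
#4 (k=9, s=4) -> covered: B1=F, B2=T, B4=T, B5=E, B6=S, B7=F, B8=T, B8=F, B9=T
#5 (k=3, s=3) -> covered: B1=F, B2=T, B4=F, B5=S, B7=T, B8=T, B8=F, B9=F, B10=F, B11=T
#6 (k=12, s=5) -> covered: B1=F, B2=F, B3=T, B4=F, B5=S, B7=T, B8=T, B8=F, B9=T
#7 (k=15, s=4) -> covered: B1=F, B2=F, B3=F, B4=T, B5=E, B6=S, B7=F, B8=T, B8=F, B9=T
#8 (k=5, s=6) -> covered: B1=F, B2=T, B4=F, B5=E, B6=E, B7=T, B8=T, B8=F, B9=T
#9 (k=2, s=5) -> covered: B1=F, B2=T, B4=F, B5=S, B7=T, B8=T, B8=F, B9=T
#10 (k=7, s=5) -> covered: B1=F, B2=T, B4=T, B5=E, B6=S, B7=F, B8=T, B8=F, B9=T
the full pool covers 20 outcomes: B1=T, B1=F, B2=T, B2=F, B3=T, B3=F, B4=T, B4=F, B5=S, B5=E, B6=S, B6=E, B7=T, B7=F, B8=T, B8=F, B9=T, B9=F, B10=F, B11=T
checked all size-1 subsets: none covers 20 outcomes (max 10/20)
checked all size-2 subsets: none covers 20 outcomes (max 17/20)
checked all size-3 subsets: none covers 20 outcomes (max 19/20)
the canonical winner is {1, 3, 5, 6}: size 4, full 20-outcome coverage, earliest index list among size-4 covers
Answer: 4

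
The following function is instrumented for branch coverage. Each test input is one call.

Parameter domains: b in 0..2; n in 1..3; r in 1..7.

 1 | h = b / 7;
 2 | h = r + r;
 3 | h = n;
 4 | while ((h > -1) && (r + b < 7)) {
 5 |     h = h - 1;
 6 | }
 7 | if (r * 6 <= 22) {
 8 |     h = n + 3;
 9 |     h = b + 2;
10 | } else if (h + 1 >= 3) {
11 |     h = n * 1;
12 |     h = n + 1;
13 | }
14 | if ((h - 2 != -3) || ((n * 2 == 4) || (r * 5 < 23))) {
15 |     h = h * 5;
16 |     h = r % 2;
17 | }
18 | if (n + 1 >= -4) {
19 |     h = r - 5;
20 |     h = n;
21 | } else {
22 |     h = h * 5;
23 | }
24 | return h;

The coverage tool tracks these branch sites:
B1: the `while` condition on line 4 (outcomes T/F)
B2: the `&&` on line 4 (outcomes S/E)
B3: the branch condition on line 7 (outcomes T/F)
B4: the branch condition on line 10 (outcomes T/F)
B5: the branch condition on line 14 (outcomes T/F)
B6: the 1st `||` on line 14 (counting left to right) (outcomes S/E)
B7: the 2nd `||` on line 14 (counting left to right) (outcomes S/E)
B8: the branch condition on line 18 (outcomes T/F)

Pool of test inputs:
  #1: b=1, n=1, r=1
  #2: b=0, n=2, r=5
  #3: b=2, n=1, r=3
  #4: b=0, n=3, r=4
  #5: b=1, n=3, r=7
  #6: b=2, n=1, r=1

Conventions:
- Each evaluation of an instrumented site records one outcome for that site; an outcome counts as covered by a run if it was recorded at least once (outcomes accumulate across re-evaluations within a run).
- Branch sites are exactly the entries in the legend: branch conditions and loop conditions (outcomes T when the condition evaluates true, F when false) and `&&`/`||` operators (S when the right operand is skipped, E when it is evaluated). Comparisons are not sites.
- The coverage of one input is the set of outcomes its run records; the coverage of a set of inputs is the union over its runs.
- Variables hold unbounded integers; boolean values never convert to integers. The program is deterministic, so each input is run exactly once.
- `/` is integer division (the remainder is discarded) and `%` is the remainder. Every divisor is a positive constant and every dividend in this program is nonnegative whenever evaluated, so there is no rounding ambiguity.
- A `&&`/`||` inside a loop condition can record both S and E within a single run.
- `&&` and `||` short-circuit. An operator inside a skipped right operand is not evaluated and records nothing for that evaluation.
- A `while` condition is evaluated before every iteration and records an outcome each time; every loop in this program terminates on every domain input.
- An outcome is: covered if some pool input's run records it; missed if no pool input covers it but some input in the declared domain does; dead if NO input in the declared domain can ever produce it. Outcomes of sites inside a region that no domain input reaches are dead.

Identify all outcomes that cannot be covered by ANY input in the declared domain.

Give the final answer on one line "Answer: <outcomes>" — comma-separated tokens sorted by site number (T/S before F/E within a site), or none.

exhaustive pass over the 63-input domain:
  B8=F: never recorded by any domain input -> dead
  reachable outcomes have witnesses, e.g. B1=T (e.g. b=0, n=1, r=1), B1=F (e.g. b=0, n=1, r=1), B2=S (e.g. b=0, n=1, r=1), B2=E (e.g. b=0, n=1, r=1)

Answer: B8=F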